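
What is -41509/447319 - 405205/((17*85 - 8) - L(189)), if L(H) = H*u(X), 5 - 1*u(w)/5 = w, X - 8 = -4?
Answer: -181276317823/220080948 ≈ -823.68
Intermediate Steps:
X = 4 (X = 8 - 4 = 4)
u(w) = 25 - 5*w
L(H) = 5*H (L(H) = H*(25 - 5*4) = H*(25 - 20) = H*5 = 5*H)
-41509/447319 - 405205/((17*85 - 8) - L(189)) = -41509/447319 - 405205/((17*85 - 8) - 5*189) = -41509*1/447319 - 405205/((1445 - 8) - 1*945) = -41509/447319 - 405205/(1437 - 945) = -41509/447319 - 405205/492 = -181276317823/220080948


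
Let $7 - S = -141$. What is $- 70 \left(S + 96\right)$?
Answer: $-17080$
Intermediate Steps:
$S = 148$ ($S = 7 - -141 = 7 + 141 = 148$)
$- 70 \left(S + 96\right) = - 70 \left(148 + 96\right) = \left(-70\right) 244 = -17080$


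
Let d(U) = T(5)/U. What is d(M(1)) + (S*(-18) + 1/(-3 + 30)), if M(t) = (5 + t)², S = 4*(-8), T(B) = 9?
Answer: 62239/108 ≈ 576.29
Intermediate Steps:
S = -32
d(U) = 9/U
d(M(1)) + (S*(-18) + 1/(-3 + 30)) = 9/((5 + 1)²) + (-32*(-18) + 1/(-3 + 30)) = 9/(6²) + (576 + 1/27) = 9/36 + (576 + 1/27) = 9*(1/36) + 15553/27 = ¼ + 15553/27 = 62239/108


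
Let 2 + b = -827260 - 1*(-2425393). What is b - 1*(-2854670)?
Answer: 4452801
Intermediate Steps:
b = 1598131 (b = -2 + (-827260 - 1*(-2425393)) = -2 + (-827260 + 2425393) = -2 + 1598133 = 1598131)
b - 1*(-2854670) = 1598131 - 1*(-2854670) = 1598131 + 2854670 = 4452801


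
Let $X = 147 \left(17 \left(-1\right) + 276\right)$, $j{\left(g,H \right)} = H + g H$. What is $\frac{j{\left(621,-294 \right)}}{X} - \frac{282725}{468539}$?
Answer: $- \frac{656088291}{121351601} \approx -5.4065$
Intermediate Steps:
$j{\left(g,H \right)} = H + H g$
$X = 38073$ ($X = 147 \left(-17 + 276\right) = 147 \cdot 259 = 38073$)
$\frac{j{\left(621,-294 \right)}}{X} - \frac{282725}{468539} = \frac{\left(-294\right) \left(1 + 621\right)}{38073} - \frac{282725}{468539} = \left(-294\right) 622 \cdot \frac{1}{38073} - \frac{282725}{468539} = \left(-182868\right) \frac{1}{38073} - \frac{282725}{468539} = - \frac{1244}{259} - \frac{282725}{468539} = - \frac{656088291}{121351601}$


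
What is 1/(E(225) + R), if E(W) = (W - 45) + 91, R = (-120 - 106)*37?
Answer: -1/8091 ≈ -0.00012359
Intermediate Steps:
R = -8362 (R = -226*37 = -8362)
E(W) = 46 + W (E(W) = (-45 + W) + 91 = 46 + W)
1/(E(225) + R) = 1/((46 + 225) - 8362) = 1/(271 - 8362) = 1/(-8091) = -1/8091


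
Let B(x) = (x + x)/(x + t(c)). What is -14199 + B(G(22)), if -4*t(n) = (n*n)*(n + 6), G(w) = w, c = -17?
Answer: -4217087/297 ≈ -14199.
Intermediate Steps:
t(n) = -n²*(6 + n)/4 (t(n) = -n*n*(n + 6)/4 = -n²*(6 + n)/4)
B(x) = 2*x/(3179/4 + x) (B(x) = (x + x)/(x + (¼)*(-17)²*(-6 - 1*(-17))) = (2*x)/(x + (¼)*289*(-6 + 17)) = (2*x)/(x + (¼)*289*11) = (2*x)/(x + 3179/4) = (2*x)/(3179/4 + x) = 2*x/(3179/4 + x))
-14199 + B(G(22)) = -14199 + 8*22/(3179 + 4*22) = -14199 + 8*22/(3179 + 88) = -14199 + 8*22/3267 = -14199 + 8*22*(1/3267) = -14199 + 16/297 = -4217087/297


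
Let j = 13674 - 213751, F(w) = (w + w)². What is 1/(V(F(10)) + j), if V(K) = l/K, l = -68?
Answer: -100/20007717 ≈ -4.9981e-6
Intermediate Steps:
F(w) = 4*w² (F(w) = (2*w)² = 4*w²)
j = -200077
V(K) = -68/K
1/(V(F(10)) + j) = 1/(-68/(4*10²) - 200077) = 1/(-68/(4*100) - 200077) = 1/(-68/400 - 200077) = 1/(-68*1/400 - 200077) = 1/(-17/100 - 200077) = 1/(-20007717/100) = -100/20007717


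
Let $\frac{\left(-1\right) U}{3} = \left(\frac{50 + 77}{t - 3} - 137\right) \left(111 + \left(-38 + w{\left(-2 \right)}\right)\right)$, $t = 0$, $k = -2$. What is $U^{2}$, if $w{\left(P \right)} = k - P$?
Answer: $1542447076$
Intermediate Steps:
$w{\left(P \right)} = -2 - P$
$U = 39274$ ($U = - 3 \left(\frac{50 + 77}{0 - 3} - 137\right) \left(111 - 38\right) = - 3 \left(\frac{127}{-3} - 137\right) \left(111 + \left(-38 + \left(-2 + 2\right)\right)\right) = - 3 \left(127 \left(- \frac{1}{3}\right) - 137\right) \left(111 + \left(-38 + 0\right)\right) = - 3 \left(- \frac{127}{3} - 137\right) \left(111 - 38\right) = - 3 \left(\left(- \frac{538}{3}\right) 73\right) = \left(-3\right) \left(- \frac{39274}{3}\right) = 39274$)
$U^{2} = 39274^{2} = 1542447076$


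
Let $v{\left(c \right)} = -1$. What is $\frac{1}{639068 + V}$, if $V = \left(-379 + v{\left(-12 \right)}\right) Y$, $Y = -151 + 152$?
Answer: $\frac{1}{638688} \approx 1.5657 \cdot 10^{-6}$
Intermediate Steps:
$Y = 1$
$V = -380$ ($V = \left(-379 - 1\right) 1 = \left(-380\right) 1 = -380$)
$\frac{1}{639068 + V} = \frac{1}{639068 - 380} = \frac{1}{638688}$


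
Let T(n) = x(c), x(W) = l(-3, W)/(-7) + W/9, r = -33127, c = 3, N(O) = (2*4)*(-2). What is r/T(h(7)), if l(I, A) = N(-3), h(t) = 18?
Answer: -695667/55 ≈ -12648.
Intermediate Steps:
N(O) = -16 (N(O) = 8*(-2) = -16)
l(I, A) = -16
x(W) = 16/7 + W/9 (x(W) = -16/(-7) + W/9 = -16*(-⅐) + W*(⅑) = 16/7 + W/9)
T(n) = 55/21 (T(n) = 16/7 + (⅑)*3 = 16/7 + ⅓ = 55/21)
r/T(h(7)) = -33127/55/21 = -33127*21/55 = -695667/55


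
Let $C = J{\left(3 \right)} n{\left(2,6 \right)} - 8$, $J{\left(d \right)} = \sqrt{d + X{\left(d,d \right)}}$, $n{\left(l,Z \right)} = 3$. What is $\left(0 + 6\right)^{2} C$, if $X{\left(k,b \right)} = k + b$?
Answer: $36$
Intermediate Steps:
$X{\left(k,b \right)} = b + k$
$J{\left(d \right)} = \sqrt{3} \sqrt{d}$ ($J{\left(d \right)} = \sqrt{d + \left(d + d\right)} = \sqrt{d + 2 d} = \sqrt{3 d} = \sqrt{3} \sqrt{d}$)
$C = 1$ ($C = \sqrt{3} \sqrt{3} \cdot 3 - 8 = 3 \cdot 3 - 8 = 9 - 8 = 1$)
$\left(0 + 6\right)^{2} C = \left(0 + 6\right)^{2} \cdot 1 = 6^{2} \cdot 1 = 36 \cdot 1 = 36$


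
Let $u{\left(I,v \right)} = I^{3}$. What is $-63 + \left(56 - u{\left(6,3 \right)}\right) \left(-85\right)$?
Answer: $13537$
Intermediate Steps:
$-63 + \left(56 - u{\left(6,3 \right)}\right) \left(-85\right) = -63 + \left(56 - 6^{3}\right) \left(-85\right) = -63 + \left(56 - 216\right) \left(-85\right) = -63 - -13600 = -63 + 13600 = 13537$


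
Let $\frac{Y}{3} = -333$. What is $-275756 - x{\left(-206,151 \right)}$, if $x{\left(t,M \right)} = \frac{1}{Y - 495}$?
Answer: $- \frac{411979463}{1494} \approx -2.7576 \cdot 10^{5}$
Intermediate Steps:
$Y = -999$ ($Y = 3 \left(-333\right) = -999$)
$x{\left(t,M \right)} = - \frac{1}{1494}$ ($x{\left(t,M \right)} = \frac{1}{-999 - 495} = \frac{1}{-1494} = - \frac{1}{1494}$)
$-275756 - x{\left(-206,151 \right)} = -275756 - - \frac{1}{1494} = -275756 + \frac{1}{1494} = - \frac{411979463}{1494}$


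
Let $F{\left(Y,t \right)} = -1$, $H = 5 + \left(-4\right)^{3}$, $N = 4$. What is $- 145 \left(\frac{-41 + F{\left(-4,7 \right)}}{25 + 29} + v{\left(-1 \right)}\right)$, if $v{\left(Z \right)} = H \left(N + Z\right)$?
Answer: $\frac{232000}{9} \approx 25778.0$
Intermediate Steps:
$H = -59$ ($H = 5 - 64 = -59$)
$v{\left(Z \right)} = -236 - 59 Z$ ($v{\left(Z \right)} = - 59 \left(4 + Z\right) = -236 - 59 Z$)
$- 145 \left(\frac{-41 + F{\left(-4,7 \right)}}{25 + 29} + v{\left(-1 \right)}\right) = - 145 \left(\frac{-41 - 1}{25 + 29} - 177\right) = - 145 \left(- \frac{42}{54} + \left(-236 + 59\right)\right) = - 145 \left(\left(-42\right) \frac{1}{54} - 177\right) = - 145 \left(- \frac{7}{9} - 177\right) = \left(-145\right) \left(- \frac{1600}{9}\right) = \frac{232000}{9}$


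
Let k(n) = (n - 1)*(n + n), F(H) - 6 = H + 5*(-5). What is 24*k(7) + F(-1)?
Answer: 1996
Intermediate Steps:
F(H) = -19 + H (F(H) = 6 + (H + 5*(-5)) = 6 + (H - 25) = 6 + (-25 + H) = -19 + H)
k(n) = 2*n*(-1 + n) (k(n) = (-1 + n)*(2*n) = 2*n*(-1 + n))
24*k(7) + F(-1) = 24*(2*7*(-1 + 7)) + (-19 - 1) = 24*(2*7*6) - 20 = 24*84 - 20 = 2016 - 20 = 1996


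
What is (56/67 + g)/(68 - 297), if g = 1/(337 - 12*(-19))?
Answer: -31707/8668795 ≈ -0.0036576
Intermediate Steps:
g = 1/565 (g = 1/(337 + 228) = 1/565 ≈ 0.0017699)
(56/67 + g)/(68 - 297) = (56/67 + 1/565)/(68 - 297) = (56*(1/67) + 1/565)/(-229) = (56/67 + 1/565)*(-1/229) = (31707/37855)*(-1/229) = -31707/8668795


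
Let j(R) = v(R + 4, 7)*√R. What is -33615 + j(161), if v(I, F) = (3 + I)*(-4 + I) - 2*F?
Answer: -33615 + 27034*√161 ≈ 3.0941e+5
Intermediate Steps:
v(I, F) = -2*F + (-4 + I)*(3 + I) (v(I, F) = (-4 + I)*(3 + I) - 2*F = -2*F + (-4 + I)*(3 + I))
j(R) = √R*(-30 + (4 + R)² - R) (j(R) = (-12 + (R + 4)² - (R + 4) - 2*7)*√R = (-12 + (4 + R)² - (4 + R) - 14)*√R = (-12 + (4 + R)² + (-4 - R) - 14)*√R = (-30 + (4 + R)² - R)*√R = √R*(-30 + (4 + R)² - R))
-33615 + j(161) = -33615 + √161*(-30 + (4 + 161)² - 1*161) = -33615 + √161*(-30 + 165² - 161) = -33615 + √161*(-30 + 27225 - 161) = -33615 + √161*27034 = -33615 + 27034*√161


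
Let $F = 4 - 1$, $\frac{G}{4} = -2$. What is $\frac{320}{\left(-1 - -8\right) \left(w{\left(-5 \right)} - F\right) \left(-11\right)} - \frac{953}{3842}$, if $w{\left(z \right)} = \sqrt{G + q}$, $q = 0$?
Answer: $\frac{143579}{295834} + \frac{640 i \sqrt{2}}{1309} \approx 0.48534 + 0.69144 i$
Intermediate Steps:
$G = -8$ ($G = 4 \left(-2\right) = -8$)
$w{\left(z \right)} = 2 i \sqrt{2}$ ($w{\left(z \right)} = \sqrt{-8 + 0} = \sqrt{-8} = 2 i \sqrt{2}$)
$F = 3$ ($F = 4 - 1 = 3$)
$\frac{320}{\left(-1 - -8\right) \left(w{\left(-5 \right)} - F\right) \left(-11\right)} - \frac{953}{3842} = \frac{320}{\left(-1 - -8\right) \left(2 i \sqrt{2} - 3\right) \left(-11\right)} - \frac{953}{3842} = \frac{320}{\left(-1 + 8\right) \left(2 i \sqrt{2} - 3\right) \left(-11\right)} - \frac{953}{3842} = \frac{320}{7 \left(-3 + 2 i \sqrt{2}\right) \left(-11\right)} - \frac{953}{3842} = \frac{320}{\left(-21 + 14 i \sqrt{2}\right) \left(-11\right)} - \frac{953}{3842} = \frac{320}{231 - 154 i \sqrt{2}} - \frac{953}{3842} = - \frac{953}{3842} + \frac{320}{231 - 154 i \sqrt{2}}$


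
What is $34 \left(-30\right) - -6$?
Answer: $-1014$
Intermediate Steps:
$34 \left(-30\right) - -6 = -1020 + 6 = -1014$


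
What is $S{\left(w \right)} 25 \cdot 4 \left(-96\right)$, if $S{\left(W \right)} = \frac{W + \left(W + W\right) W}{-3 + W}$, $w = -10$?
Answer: $\frac{1824000}{13} \approx 1.4031 \cdot 10^{5}$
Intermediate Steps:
$S{\left(W \right)} = \frac{W + 2 W^{2}}{-3 + W}$ ($S{\left(W \right)} = \frac{W + 2 W W}{-3 + W} = \frac{W + 2 W^{2}}{-3 + W}$)
$S{\left(w \right)} 25 \cdot 4 \left(-96\right) = - \frac{10 \left(1 + 2 \left(-10\right)\right)}{-3 - 10} \cdot 25 \cdot 4 \left(-96\right) = - \frac{10 \left(1 - 20\right)}{-13} \cdot 100 \left(-96\right) = \left(-10\right) \left(- \frac{1}{13}\right) \left(-19\right) 100 \left(-96\right) = \left(- \frac{190}{13}\right) 100 \left(-96\right) = \left(- \frac{19000}{13}\right) \left(-96\right) = \frac{1824000}{13}$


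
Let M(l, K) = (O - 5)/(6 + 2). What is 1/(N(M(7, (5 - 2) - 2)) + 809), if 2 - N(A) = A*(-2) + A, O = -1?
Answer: 4/3241 ≈ 0.0012342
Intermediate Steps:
M(l, K) = -¾ (M(l, K) = (-1 - 5)/(6 + 2) = -6/8 = -6*⅛ = -¾)
N(A) = 2 + A (N(A) = 2 - (A*(-2) + A) = 2 - (-2*A + A) = 2 - (-1)*A = 2 + A)
1/(N(M(7, (5 - 2) - 2)) + 809) = 1/((2 - ¾) + 809) = 1/(5/4 + 809) = 1/(3241/4) = 4/3241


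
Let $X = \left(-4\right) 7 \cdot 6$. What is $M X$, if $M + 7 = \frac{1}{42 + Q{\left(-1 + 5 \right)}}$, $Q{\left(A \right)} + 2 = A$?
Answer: $\frac{12894}{11} \approx 1172.2$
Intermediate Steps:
$Q{\left(A \right)} = -2 + A$
$X = -168$ ($X = \left(-28\right) 6 = -168$)
$M = - \frac{307}{44}$ ($M = -7 + \frac{1}{42 + \left(-2 + \left(-1 + 5\right)\right)} = -7 + \frac{1}{42 + \left(-2 + 4\right)} = -7 + \frac{1}{42 + 2} = -7 + \frac{1}{44} = - \frac{307}{44} \approx -6.9773$)
$M X = \left(- \frac{307}{44}\right) \left(-168\right) = \frac{12894}{11}$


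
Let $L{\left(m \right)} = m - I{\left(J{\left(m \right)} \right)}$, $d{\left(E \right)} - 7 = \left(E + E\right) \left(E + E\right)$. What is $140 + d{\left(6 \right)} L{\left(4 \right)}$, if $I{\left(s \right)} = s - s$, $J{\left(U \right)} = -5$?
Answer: $744$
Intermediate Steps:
$I{\left(s \right)} = 0$
$d{\left(E \right)} = 7 + 4 E^{2}$ ($d{\left(E \right)} = 7 + \left(E + E\right) \left(E + E\right) = 7 + 2 E 2 E = 7 + 4 E^{2}$)
$L{\left(m \right)} = m$ ($L{\left(m \right)} = m - 0 = m + 0 = m$)
$140 + d{\left(6 \right)} L{\left(4 \right)} = 140 + \left(7 + 4 \cdot 6^{2}\right) 4 = 140 + \left(7 + 4 \cdot 36\right) 4 = 140 + \left(7 + 144\right) 4 = 140 + 151 \cdot 4 = 140 + 604 = 744$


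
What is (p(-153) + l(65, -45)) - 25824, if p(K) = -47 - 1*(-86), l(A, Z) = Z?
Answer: -25830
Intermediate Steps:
p(K) = 39 (p(K) = -47 + 86 = 39)
(p(-153) + l(65, -45)) - 25824 = (39 - 45) - 25824 = -6 - 25824 = -25830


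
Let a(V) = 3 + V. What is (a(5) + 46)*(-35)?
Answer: -1890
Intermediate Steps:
(a(5) + 46)*(-35) = ((3 + 5) + 46)*(-35) = (8 + 46)*(-35) = 54*(-35) = -1890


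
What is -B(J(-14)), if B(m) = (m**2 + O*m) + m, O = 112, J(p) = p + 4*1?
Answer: 1030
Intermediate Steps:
J(p) = 4 + p (J(p) = p + 4 = 4 + p)
B(m) = m**2 + 113*m (B(m) = (m**2 + 112*m) + m = m**2 + 113*m)
-B(J(-14)) = -(4 - 14)*(113 + (4 - 14)) = -(-10)*(113 - 10) = -(-10)*103 = -1*(-1030) = 1030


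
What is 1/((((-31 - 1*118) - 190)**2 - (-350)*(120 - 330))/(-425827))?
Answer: -425827/41421 ≈ -10.280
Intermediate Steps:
1/((((-31 - 1*118) - 190)**2 - (-350)*(120 - 330))/(-425827)) = 1/((((-31 - 118) - 190)**2 - (-350)*(-210))*(-1/425827)) = 1/(((-149 - 190)**2 - 1*73500)*(-1/425827)) = 1/(((-339)**2 - 73500)*(-1/425827)) = 1/((114921 - 73500)*(-1/425827)) = 1/(41421*(-1/425827)) = 1/(-41421/425827) = -425827/41421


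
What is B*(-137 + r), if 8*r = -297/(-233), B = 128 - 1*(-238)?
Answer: -46677993/932 ≈ -50084.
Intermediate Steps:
B = 366 (B = 128 + 238 = 366)
r = 297/1864 (r = (-297/(-233))/8 = (-297*(-1/233))/8 = (1/8)*(297/233) = 297/1864 ≈ 0.15933)
B*(-137 + r) = 366*(-137 + 297/1864) = 366*(-255071/1864) = -46677993/932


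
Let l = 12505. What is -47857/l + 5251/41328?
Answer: -46638301/12605040 ≈ -3.7000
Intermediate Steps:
-47857/l + 5251/41328 = -47857/12505 + 5251/41328 = -46638301/12605040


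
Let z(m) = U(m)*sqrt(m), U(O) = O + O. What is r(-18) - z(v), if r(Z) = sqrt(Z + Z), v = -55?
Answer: I*(6 + 110*sqrt(55)) ≈ 821.78*I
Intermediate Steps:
U(O) = 2*O
z(m) = 2*m**(3/2) (z(m) = (2*m)*sqrt(m) = 2*m**(3/2))
r(Z) = sqrt(2)*sqrt(Z) (r(Z) = sqrt(2*Z) = sqrt(2)*sqrt(Z))
r(-18) - z(v) = sqrt(2)*sqrt(-18) - 2*(-55)**(3/2) = sqrt(2)*(3*I*sqrt(2)) - 2*(-55*I*sqrt(55)) = 6*I - (-110)*I*sqrt(55) = 6*I + 110*I*sqrt(55)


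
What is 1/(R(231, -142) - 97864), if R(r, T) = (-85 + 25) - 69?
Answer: -1/97993 ≈ -1.0205e-5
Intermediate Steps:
R(r, T) = -129 (R(r, T) = -60 - 69 = -129)
1/(R(231, -142) - 97864) = 1/(-129 - 97864) = 1/(-97993) = -1/97993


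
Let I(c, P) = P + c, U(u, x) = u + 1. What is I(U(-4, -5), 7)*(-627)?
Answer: -2508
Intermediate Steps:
U(u, x) = 1 + u
I(U(-4, -5), 7)*(-627) = (7 + (1 - 4))*(-627) = (7 - 3)*(-627) = 4*(-627) = -2508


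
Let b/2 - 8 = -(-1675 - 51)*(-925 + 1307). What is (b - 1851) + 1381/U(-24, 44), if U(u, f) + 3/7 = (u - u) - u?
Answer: 217286452/165 ≈ 1.3169e+6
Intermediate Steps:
U(u, f) = -3/7 - u (U(u, f) = -3/7 + ((u - u) - u) = -3/7 + (0 - u) = -3/7 - u)
b = 1318680 (b = 16 + 2*(-(-1675 - 51)*(-925 + 1307)) = 16 + 2*(-(-1726)*382) = 16 + 2*(-1*(-659332)) = 16 + 2*659332 = 16 + 1318664 = 1318680)
(b - 1851) + 1381/U(-24, 44) = (1318680 - 1851) + 1381/(-3/7 - 1*(-24)) = 1316829 + 1381/(-3/7 + 24) = 1316829 + 1381/(165/7) = 1316829 + 1381*(7/165) = 1316829 + 9667/165 = 217286452/165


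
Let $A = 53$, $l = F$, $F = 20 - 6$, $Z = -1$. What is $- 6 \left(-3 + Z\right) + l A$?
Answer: $766$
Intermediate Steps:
$F = 14$
$l = 14$
$- 6 \left(-3 + Z\right) + l A = - 6 \left(-3 - 1\right) + 14 \cdot 53 = \left(-6\right) \left(-4\right) + 742 = 24 + 742 = 766$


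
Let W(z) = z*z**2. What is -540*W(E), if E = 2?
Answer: -4320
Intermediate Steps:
W(z) = z**3
-540*W(E) = -540*2**3 = -540*8 = -4320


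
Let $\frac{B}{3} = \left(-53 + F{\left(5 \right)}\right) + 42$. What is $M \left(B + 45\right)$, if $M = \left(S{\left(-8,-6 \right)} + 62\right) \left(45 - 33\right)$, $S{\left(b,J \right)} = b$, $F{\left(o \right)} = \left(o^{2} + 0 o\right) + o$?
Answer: $66096$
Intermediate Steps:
$F{\left(o \right)} = o + o^{2}$ ($F{\left(o \right)} = \left(o^{2} + 0\right) + o = o^{2} + o = o + o^{2}$)
$B = 57$ ($B = 3 \left(\left(-53 + 5 \left(1 + 5\right)\right) + 42\right) = 3 \left(\left(-53 + 5 \cdot 6\right) + 42\right) = 3 \left(\left(-53 + 30\right) + 42\right) = 3 \left(-23 + 42\right) = 3 \cdot 19 = 57$)
$M = 648$ ($M = \left(-8 + 62\right) \left(45 - 33\right) = 54 \cdot 12 = 648$)
$M \left(B + 45\right) = 648 \left(57 + 45\right) = 648 \cdot 102 = 66096$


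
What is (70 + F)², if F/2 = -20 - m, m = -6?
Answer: 1764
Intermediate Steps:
F = -28 (F = 2*(-20 - 1*(-6)) = 2*(-20 + 6) = 2*(-14) = -28)
(70 + F)² = (70 - 28)² = 42² = 1764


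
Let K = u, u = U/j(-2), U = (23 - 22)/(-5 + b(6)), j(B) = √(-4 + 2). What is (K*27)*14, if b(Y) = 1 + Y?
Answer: -189*I*√2/2 ≈ -133.64*I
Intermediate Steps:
j(B) = I*√2 (j(B) = √(-2) = I*√2)
U = ½ (U = (23 - 22)/(-5 + (1 + 6)) = 1/(-5 + 7) = 1/2 = 1*(½) = ½ ≈ 0.50000)
u = -I*√2/4 (u = 1/(2*((I*√2))) = (-I*√2/2)/2 = -I*√2/4 ≈ -0.35355*I)
K = -I*√2/4 ≈ -0.35355*I
(K*27)*14 = (-I*√2/4*27)*14 = -27*I*√2/4*14 = -189*I*√2/2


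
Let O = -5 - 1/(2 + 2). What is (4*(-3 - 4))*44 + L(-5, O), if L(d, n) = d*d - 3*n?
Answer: -4765/4 ≈ -1191.3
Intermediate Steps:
O = -21/4 (O = -5 - 1/4 = -5 - 1*¼ = -5 - ¼ = -21/4 ≈ -5.2500)
L(d, n) = d² - 3*n
(4*(-3 - 4))*44 + L(-5, O) = (4*(-3 - 4))*44 + ((-5)² - 3*(-21/4)) = (4*(-7))*44 + (25 + 63/4) = -28*44 + 163/4 = -1232 + 163/4 = -4765/4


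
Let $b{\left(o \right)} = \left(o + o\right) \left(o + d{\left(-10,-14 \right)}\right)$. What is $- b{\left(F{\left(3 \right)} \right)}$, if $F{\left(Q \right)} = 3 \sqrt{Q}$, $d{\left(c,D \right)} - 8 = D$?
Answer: $-54 + 36 \sqrt{3} \approx 8.3538$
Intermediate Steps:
$d{\left(c,D \right)} = 8 + D$
$b{\left(o \right)} = 2 o \left(-6 + o\right)$ ($b{\left(o \right)} = \left(o + o\right) \left(o + \left(8 - 14\right)\right) = 2 o \left(o - 6\right) = 2 o \left(-6 + o\right)$)
$- b{\left(F{\left(3 \right)} \right)} = - 2 \cdot 3 \sqrt{3} \left(-6 + 3 \sqrt{3}\right) = - 6 \sqrt{3} \left(-6 + 3 \sqrt{3}\right)$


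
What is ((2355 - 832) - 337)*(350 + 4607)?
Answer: 5879002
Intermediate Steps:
((2355 - 832) - 337)*(350 + 4607) = (1523 - 337)*4957 = 1186*4957 = 5879002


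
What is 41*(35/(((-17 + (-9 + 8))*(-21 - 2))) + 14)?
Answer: 239071/414 ≈ 577.47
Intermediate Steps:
41*(35/(((-17 + (-9 + 8))*(-21 - 2))) + 14) = 41*(35/(((-17 - 1)*(-23))) + 14) = 41*(35/((-18*(-23))) + 14) = 41*(35/414 + 14) = 41*(5831/414) = 239071/414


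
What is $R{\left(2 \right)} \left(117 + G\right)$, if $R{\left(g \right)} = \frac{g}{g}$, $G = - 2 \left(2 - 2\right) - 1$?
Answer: $116$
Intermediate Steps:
$G = -1$ ($G = - 2 \left(2 - 2\right) - 1 = \left(-2\right) 0 - 1 = 0 - 1 = -1$)
$R{\left(g \right)} = 1$
$R{\left(2 \right)} \left(117 + G\right) = 1 \left(117 - 1\right) = 1 \cdot 116 = 116$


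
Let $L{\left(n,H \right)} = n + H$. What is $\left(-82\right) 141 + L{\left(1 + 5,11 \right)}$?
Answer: $-11545$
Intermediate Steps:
$L{\left(n,H \right)} = H + n$
$\left(-82\right) 141 + L{\left(1 + 5,11 \right)} = \left(-82\right) 141 + \left(11 + \left(1 + 5\right)\right) = -11562 + \left(11 + 6\right) = -11562 + 17 = -11545$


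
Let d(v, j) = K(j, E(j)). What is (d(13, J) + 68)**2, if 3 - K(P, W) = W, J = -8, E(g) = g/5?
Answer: 131769/25 ≈ 5270.8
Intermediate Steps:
E(g) = g/5 (E(g) = g*(1/5) = g/5)
K(P, W) = 3 - W
d(v, j) = 3 - j/5
(d(13, J) + 68)**2 = ((3 - 1/5*(-8)) + 68)**2 = ((3 + 8/5) + 68)**2 = (23/5 + 68)**2 = (363/5)**2 = 131769/25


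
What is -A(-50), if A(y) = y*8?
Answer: 400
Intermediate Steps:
A(y) = 8*y
-A(-50) = -8*(-50) = -1*(-400) = 400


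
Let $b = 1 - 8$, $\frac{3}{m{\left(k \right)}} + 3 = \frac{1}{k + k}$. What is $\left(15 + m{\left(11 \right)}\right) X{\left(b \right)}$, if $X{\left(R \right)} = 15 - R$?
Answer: $\frac{19998}{65} \approx 307.66$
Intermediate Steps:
$m{\left(k \right)} = \frac{3}{-3 + \frac{1}{2 k}}$ ($m{\left(k \right)} = \frac{3}{-3 + \frac{1}{k + k}} = \frac{3}{-3 + \frac{1}{2 k}}$)
$b = -7$ ($b = 1 - 8 = -7$)
$\left(15 + m{\left(11 \right)}\right) X{\left(b \right)} = \left(15 - \frac{66}{-1 + 6 \cdot 11}\right) \left(15 - -7\right) = \left(15 - \frac{66}{-1 + 66}\right) \left(15 + 7\right) = \left(15 - \frac{66}{65}\right) 22 = \frac{909}{65} \cdot 22 = \frac{19998}{65}$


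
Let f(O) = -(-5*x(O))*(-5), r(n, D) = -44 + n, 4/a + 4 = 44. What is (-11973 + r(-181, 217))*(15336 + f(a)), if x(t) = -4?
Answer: -188288328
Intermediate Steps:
a = ⅒ (a = 4/(-4 + 44) = 4/40 = 4*(1/40) = ⅒ ≈ 0.10000)
f(O) = 100 (f(O) = -(-5*(-4))*(-5) = -20*(-5) = -1*(-100) = 100)
(-11973 + r(-181, 217))*(15336 + f(a)) = (-11973 + (-44 - 181))*(15336 + 100) = (-11973 - 225)*15436 = -12198*15436 = -188288328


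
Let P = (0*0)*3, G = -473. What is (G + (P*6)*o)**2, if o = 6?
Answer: 223729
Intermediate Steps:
P = 0 (P = 0*3 = 0)
(G + (P*6)*o)**2 = (-473 + (0*6)*6)**2 = (-473 + 0*6)**2 = (-473 + 0)**2 = (-473)**2 = 223729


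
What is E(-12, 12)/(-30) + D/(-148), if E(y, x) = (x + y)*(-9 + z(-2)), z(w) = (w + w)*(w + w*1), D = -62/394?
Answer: 31/29156 ≈ 0.0010632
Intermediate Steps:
D = -31/197 (D = -62*1/394 = -31/197 ≈ -0.15736)
z(w) = 4*w² (z(w) = (2*w)*(w + w) = (2*w)*(2*w) = 4*w²)
E(y, x) = 7*x + 7*y (E(y, x) = (x + y)*(-9 + 4*(-2)²) = (x + y)*(-9 + 4*4) = (x + y)*(-9 + 16) = (x + y)*7 = 7*x + 7*y)
E(-12, 12)/(-30) + D/(-148) = (7*12 + 7*(-12))/(-30) - 31/197/(-148) = (84 - 84)*(-1/30) - 31/197*(-1/148) = 0*(-1/30) + 31/29156 = 0 + 31/29156 = 31/29156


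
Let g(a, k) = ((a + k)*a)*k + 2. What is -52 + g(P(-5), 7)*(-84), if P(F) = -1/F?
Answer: -26668/25 ≈ -1066.7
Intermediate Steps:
g(a, k) = 2 + a*k*(a + k) (g(a, k) = (a*(a + k))*k + 2 = a*k*(a + k) + 2 = 2 + a*k*(a + k))
-52 + g(P(-5), 7)*(-84) = -52 + (2 - 1/(-5)*7² + 7*(-1/(-5))²)*(-84) = -52 + (2 - 1*(-⅕)*49 + 7*(-1*(-⅕))²)*(-84) = -52 + (2 + (⅕)*49 + 7*(⅕)²)*(-84) = -52 + (2 + 49/5 + 7*(1/25))*(-84) = -52 + (2 + 49/5 + 7/25)*(-84) = -52 + (302/25)*(-84) = -52 - 25368/25 = -26668/25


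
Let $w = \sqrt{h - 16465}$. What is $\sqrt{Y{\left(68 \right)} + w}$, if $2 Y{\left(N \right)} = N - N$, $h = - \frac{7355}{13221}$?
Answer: $\frac{2 \sqrt{3} \cdot 1469^{\frac{3}{4}} \sqrt[4]{13605695} \sqrt{i}}{4407} \approx 8.0099 + 8.0099 i$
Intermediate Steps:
$h = - \frac{7355}{13221}$ ($h = \left(-7355\right) \frac{1}{13221} = - \frac{7355}{13221} \approx -0.55631$)
$Y{\left(N \right)} = 0$ ($Y{\left(N \right)} = \frac{N - N}{2} = \frac{1}{2} \cdot 0 = 0$)
$w = \frac{4 i \sqrt{19986765955}}{4407}$ ($w = \sqrt{- \frac{7355}{13221} - 16465} = \sqrt{- \frac{217691120}{13221}} = \frac{4 i \sqrt{19986765955}}{4407} \approx 128.32 i$)
$\sqrt{Y{\left(68 \right)} + w} = \sqrt{0 + \frac{4 i \sqrt{19986765955}}{4407}} = \sqrt{\frac{4 i \sqrt{19986765955}}{4407}} = \frac{2 \sqrt{3} \cdot 1469^{\frac{3}{4}} \sqrt[4]{13605695} \sqrt{i}}{4407}$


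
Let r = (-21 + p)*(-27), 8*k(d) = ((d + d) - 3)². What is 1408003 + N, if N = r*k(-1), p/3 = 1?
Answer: 5638087/4 ≈ 1.4095e+6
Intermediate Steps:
p = 3 (p = 3*1 = 3)
k(d) = (-3 + 2*d)²/8 (k(d) = ((d + d) - 3)²/8 = (2*d - 3)²/8 = (-3 + 2*d)²/8)
r = 486 (r = (-21 + 3)*(-27) = -18*(-27) = 486)
N = 6075/4 (N = 486*((-3 + 2*(-1))²/8) = 486*((-3 - 2)²/8) = 486*((⅛)*(-5)²) = 486*((⅛)*25) = 486*(25/8) = 6075/4 ≈ 1518.8)
1408003 + N = 1408003 + 6075/4 = 5638087/4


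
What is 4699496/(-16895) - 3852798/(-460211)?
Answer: -2097666731446/7775264845 ≈ -269.79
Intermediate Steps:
4699496/(-16895) - 3852798/(-460211) = 4699496*(-1/16895) - 3852798*(-1/460211) = -4699496/16895 + 3852798/460211 = -2097666731446/7775264845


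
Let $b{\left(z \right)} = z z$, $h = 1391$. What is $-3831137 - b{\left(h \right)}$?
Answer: $-5766018$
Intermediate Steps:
$b{\left(z \right)} = z^{2}$
$-3831137 - b{\left(h \right)} = -3831137 - 1391^{2} = -3831137 - 1934881 = -5766018$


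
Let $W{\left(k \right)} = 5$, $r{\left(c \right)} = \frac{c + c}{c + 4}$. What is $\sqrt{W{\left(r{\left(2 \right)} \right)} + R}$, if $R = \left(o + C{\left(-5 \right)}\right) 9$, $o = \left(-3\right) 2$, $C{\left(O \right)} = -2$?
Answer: $i \sqrt{67} \approx 8.1853 i$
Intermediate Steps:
$o = -6$
$r{\left(c \right)} = \frac{2 c}{4 + c}$
$R = -72$ ($R = \left(-6 - 2\right) 9 = \left(-8\right) 9 = -72$)
$\sqrt{W{\left(r{\left(2 \right)} \right)} + R} = \sqrt{5 - 72} = \sqrt{-67} = i \sqrt{67}$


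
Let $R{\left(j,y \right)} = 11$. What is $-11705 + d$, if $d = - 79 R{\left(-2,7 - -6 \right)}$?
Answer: $-12574$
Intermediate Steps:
$d = -869$ ($d = \left(-79\right) 11 = -869$)
$-11705 + d = -11705 - 869 = -12574$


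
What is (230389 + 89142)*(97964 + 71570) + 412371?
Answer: 54171780925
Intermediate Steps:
(230389 + 89142)*(97964 + 71570) + 412371 = 319531*169534 + 412371 = 54171368554 + 412371 = 54171780925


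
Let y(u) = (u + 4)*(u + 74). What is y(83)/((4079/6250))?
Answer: 85368750/4079 ≈ 20929.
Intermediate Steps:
y(u) = (4 + u)*(74 + u)
y(83)/((4079/6250)) = (296 + 83² + 78*83)/((4079/6250)) = (296 + 6889 + 6474)/((4079*(1/6250))) = 13659/(4079/6250) = 13659*(6250/4079) = 85368750/4079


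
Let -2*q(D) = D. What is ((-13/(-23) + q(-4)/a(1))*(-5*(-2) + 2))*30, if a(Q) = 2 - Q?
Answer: 21240/23 ≈ 923.48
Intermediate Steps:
q(D) = -D/2
((-13/(-23) + q(-4)/a(1))*(-5*(-2) + 2))*30 = ((-13/(-23) + (-½*(-4))/(2 - 1*1))*(-5*(-2) + 2))*30 = ((-13*(-1/23) + 2/(2 - 1))*(10 + 2))*30 = ((13/23 + 2/1)*12)*30 = ((13/23 + 2*1)*12)*30 = ((13/23 + 2)*12)*30 = ((59/23)*12)*30 = (708/23)*30 = 21240/23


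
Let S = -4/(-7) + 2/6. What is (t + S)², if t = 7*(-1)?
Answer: 16384/441 ≈ 37.152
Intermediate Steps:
t = -7
S = 19/21 (S = -4*(-⅐) + 2*(⅙) = 4/7 + ⅓ = 19/21 ≈ 0.90476)
(t + S)² = (-7 + 19/21)² = (-128/21)² = 16384/441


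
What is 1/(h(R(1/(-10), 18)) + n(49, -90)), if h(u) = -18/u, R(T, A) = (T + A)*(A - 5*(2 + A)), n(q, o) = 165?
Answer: 7339/1211025 ≈ 0.0060602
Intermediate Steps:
R(T, A) = (-10 - 4*A)*(A + T) (R(T, A) = (A + T)*(A + (-10 - 5*A)) = (A + T)*(-10 - 4*A) = (-10 - 4*A)*(A + T))
1/(h(R(1/(-10), 18)) + n(49, -90)) = 1/(-18/(-10*18 - 10/(-10) - 4*18**2 - 4*18*1/(-10)) + 165) = 1/(-18/(-180 - 10*(-1)/10 - 4*324 - 4*18*1*(-1/10)) + 165) = 1/(-18/(-180 - 10*(-1/10) - 1296 - 4*18*(-1/10)) + 165) = 1/(-18/(-180 + 1 - 1296 + 36/5) + 165) = 1/(-18/(-7339/5) + 165) = 1/(-18*(-5/7339) + 165) = 1/(90/7339 + 165) = 1/(1211025/7339) = 7339/1211025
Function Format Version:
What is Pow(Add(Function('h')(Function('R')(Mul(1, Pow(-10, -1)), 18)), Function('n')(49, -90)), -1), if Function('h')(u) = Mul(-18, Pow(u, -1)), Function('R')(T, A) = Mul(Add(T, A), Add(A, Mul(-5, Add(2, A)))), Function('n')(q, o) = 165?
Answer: Rational(7339, 1211025) ≈ 0.0060602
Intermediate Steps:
Function('R')(T, A) = Mul(Add(-10, Mul(-4, A)), Add(A, T)) (Function('R')(T, A) = Mul(Add(A, T), Add(A, Add(-10, Mul(-5, A)))) = Mul(Add(A, T), Add(-10, Mul(-4, A))) = Mul(Add(-10, Mul(-4, A)), Add(A, T)))
Pow(Add(Function('h')(Function('R')(Mul(1, Pow(-10, -1)), 18)), Function('n')(49, -90)), -1) = Pow(Add(Mul(-18, Pow(Add(Mul(-10, 18), Mul(-10, Mul(1, Pow(-10, -1))), Mul(-4, Pow(18, 2)), Mul(-4, 18, Mul(1, Pow(-10, -1)))), -1)), 165), -1) = Pow(Add(Mul(-18, Pow(Add(-180, Mul(-10, Mul(1, Rational(-1, 10))), Mul(-4, 324), Mul(-4, 18, Mul(1, Rational(-1, 10)))), -1)), 165), -1) = Pow(Add(Mul(-18, Pow(Add(-180, Mul(-10, Rational(-1, 10)), -1296, Mul(-4, 18, Rational(-1, 10))), -1)), 165), -1) = Pow(Add(Mul(-18, Pow(Add(-180, 1, -1296, Rational(36, 5)), -1)), 165), -1) = Pow(Add(Mul(-18, Pow(Rational(-7339, 5), -1)), 165), -1) = Pow(Add(Mul(-18, Rational(-5, 7339)), 165), -1) = Pow(Add(Rational(90, 7339), 165), -1) = Pow(Rational(1211025, 7339), -1) = Rational(7339, 1211025)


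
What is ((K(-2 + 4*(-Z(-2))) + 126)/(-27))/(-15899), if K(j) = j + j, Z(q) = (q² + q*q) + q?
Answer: 74/429273 ≈ 0.00017238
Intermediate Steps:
Z(q) = q + 2*q² (Z(q) = (q² + q²) + q = 2*q² + q = q + 2*q²)
K(j) = 2*j
((K(-2 + 4*(-Z(-2))) + 126)/(-27))/(-15899) = ((2*(-2 + 4*(-(-2)*(1 + 2*(-2)))) + 126)/(-27))/(-15899) = ((2*(-2 + 4*(-(-2)*(1 - 4))) + 126)*(-1/27))*(-1/15899) = ((2*(-2 + 4*(-(-2)*(-3))) + 126)*(-1/27))*(-1/15899) = ((2*(-2 + 4*(-1*6)) + 126)*(-1/27))*(-1/15899) = ((2*(-2 + 4*(-6)) + 126)*(-1/27))*(-1/15899) = ((2*(-2 - 24) + 126)*(-1/27))*(-1/15899) = ((2*(-26) + 126)*(-1/27))*(-1/15899) = ((-52 + 126)*(-1/27))*(-1/15899) = (74*(-1/27))*(-1/15899) = -74/27*(-1/15899) = 74/429273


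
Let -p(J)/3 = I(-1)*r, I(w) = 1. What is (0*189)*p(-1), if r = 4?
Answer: 0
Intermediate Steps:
p(J) = -12 (p(J) = -3*4 = -12)
(0*189)*p(-1) = (0*189)*(-12) = 0*(-12) = 0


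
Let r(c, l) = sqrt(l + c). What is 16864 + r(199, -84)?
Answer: 16864 + sqrt(115) ≈ 16875.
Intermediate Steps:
r(c, l) = sqrt(c + l)
16864 + r(199, -84) = 16864 + sqrt(199 - 84) = 16864 + sqrt(115)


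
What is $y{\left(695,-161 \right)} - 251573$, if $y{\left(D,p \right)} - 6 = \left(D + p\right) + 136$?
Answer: $-250897$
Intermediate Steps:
$y{\left(D,p \right)} = 142 + D + p$ ($y{\left(D,p \right)} = 6 + \left(\left(D + p\right) + 136\right) = 6 + \left(136 + D + p\right) = 142 + D + p$)
$y{\left(695,-161 \right)} - 251573 = \left(142 + 695 - 161\right) - 251573 = 676 - 251573 = -250897$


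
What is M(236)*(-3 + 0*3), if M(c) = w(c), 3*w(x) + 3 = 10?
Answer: -7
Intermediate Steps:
w(x) = 7/3 (w(x) = -1 + (⅓)*10 = -1 + 10/3 = 7/3)
M(c) = 7/3
M(236)*(-3 + 0*3) = 7*(-3 + 0*3)/3 = 7*(-3 + 0)/3 = (7/3)*(-3) = -7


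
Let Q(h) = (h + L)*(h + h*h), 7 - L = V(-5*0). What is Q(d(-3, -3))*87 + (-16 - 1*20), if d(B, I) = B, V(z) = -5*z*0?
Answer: 2052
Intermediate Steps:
V(z) = 0
L = 7 (L = 7 - 1*0 = 7 + 0 = 7)
Q(h) = (7 + h)*(h + h**2) (Q(h) = (h + 7)*(h + h*h) = (7 + h)*(h + h**2))
Q(d(-3, -3))*87 + (-16 - 1*20) = -3*(7 + (-3)**2 + 8*(-3))*87 + (-16 - 1*20) = -3*(7 + 9 - 24)*87 + (-16 - 20) = -3*(-8)*87 - 36 = 24*87 - 36 = 2088 - 36 = 2052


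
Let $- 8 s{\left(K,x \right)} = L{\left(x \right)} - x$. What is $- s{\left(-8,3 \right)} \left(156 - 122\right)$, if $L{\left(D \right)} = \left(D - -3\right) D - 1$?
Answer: $\frac{119}{2} \approx 59.5$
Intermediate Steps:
$L{\left(D \right)} = -1 + D \left(3 + D\right)$ ($L{\left(D \right)} = \left(D + 3\right) D - 1 = \left(3 + D\right) D - 1 = D \left(3 + D\right) - 1 = -1 + D \left(3 + D\right)$)
$s{\left(K,x \right)} = \frac{1}{8} - \frac{x}{4} - \frac{x^{2}}{8}$ ($s{\left(K,x \right)} = - \frac{\left(-1 + x^{2} + 3 x\right) - x}{8} = - \frac{-1 + x^{2} + 2 x}{8} = \frac{1}{8} - \frac{x}{4} - \frac{x^{2}}{8}$)
$- s{\left(-8,3 \right)} \left(156 - 122\right) = - \left(\frac{1}{8} - \frac{3}{4} - \frac{3^{2}}{8}\right) \left(156 - 122\right) = - \left(\frac{1}{8} - \frac{3}{4} - \frac{9}{8}\right) 34 = - \frac{\left(-7\right) 34}{4} = \left(-1\right) \left(- \frac{119}{2}\right) = \frac{119}{2}$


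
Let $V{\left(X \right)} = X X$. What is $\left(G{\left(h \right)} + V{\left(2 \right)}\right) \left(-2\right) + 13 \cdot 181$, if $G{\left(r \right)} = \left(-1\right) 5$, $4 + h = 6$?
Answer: $2355$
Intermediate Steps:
$V{\left(X \right)} = X^{2}$
$h = 2$ ($h = -4 + 6 = 2$)
$G{\left(r \right)} = -5$
$\left(G{\left(h \right)} + V{\left(2 \right)}\right) \left(-2\right) + 13 \cdot 181 = \left(-5 + 2^{2}\right) \left(-2\right) + 13 \cdot 181 = \left(-5 + 4\right) \left(-2\right) + 2353 = \left(-1\right) \left(-2\right) + 2353 = 2 + 2353 = 2355$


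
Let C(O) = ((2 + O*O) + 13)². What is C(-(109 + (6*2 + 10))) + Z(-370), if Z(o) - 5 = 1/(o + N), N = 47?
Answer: 95289838862/323 ≈ 2.9501e+8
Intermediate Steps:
Z(o) = 5 + 1/(47 + o) (Z(o) = 5 + 1/(o + 47) = 5 + 1/(47 + o))
C(O) = (15 + O²)² (C(O) = ((2 + O²) + 13)² = (15 + O²)²)
C(-(109 + (6*2 + 10))) + Z(-370) = (15 + (-(109 + (6*2 + 10)))²)² + (236 + 5*(-370))/(47 - 370) = (15 + (-(109 + (12 + 10)))²)² + (236 - 1850)/(-323) = (15 + (-(109 + 22))²)² - 1/323*(-1614) = (15 + (-1*131)²)² + 1614/323 = (15 + (-131)²)² + 1614/323 = (15 + 17161)² + 1614/323 = 17176² + 1614/323 = 295014976 + 1614/323 = 95289838862/323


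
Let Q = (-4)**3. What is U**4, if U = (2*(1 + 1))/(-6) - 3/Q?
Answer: 200533921/1358954496 ≈ 0.14756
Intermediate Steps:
Q = -64
U = -119/192 (U = (2*(1 + 1))/(-6) - 3/(-64) = (2*2)*(-1/6) - 3*(-1/64) = 4*(-1/6) + 3/64 = -2/3 + 3/64 = -119/192 ≈ -0.61979)
U**4 = (-119/192)**4 = 200533921/1358954496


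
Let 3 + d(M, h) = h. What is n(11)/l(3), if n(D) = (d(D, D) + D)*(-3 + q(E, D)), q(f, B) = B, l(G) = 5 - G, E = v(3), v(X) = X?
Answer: 76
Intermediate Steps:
E = 3
d(M, h) = -3 + h
n(D) = (-3 + D)*(-3 + 2*D) (n(D) = ((-3 + D) + D)*(-3 + D) = (-3 + 2*D)*(-3 + D) = (-3 + D)*(-3 + 2*D))
n(11)/l(3) = (9 - 9*11 + 2*11²)/(5 - 1*3) = (9 - 99 + 2*121)/(5 - 3) = (9 - 99 + 242)/2 = (½)*152 = 76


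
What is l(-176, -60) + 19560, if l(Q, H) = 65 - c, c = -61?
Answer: 19686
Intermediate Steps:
l(Q, H) = 126 (l(Q, H) = 65 - 1*(-61) = 65 + 61 = 126)
l(-176, -60) + 19560 = 126 + 19560 = 19686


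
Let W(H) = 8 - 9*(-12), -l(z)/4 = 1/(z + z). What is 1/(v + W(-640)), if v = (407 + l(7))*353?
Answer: 7/1005803 ≈ 6.9596e-6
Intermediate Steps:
l(z) = -2/z (l(z) = -4/(z + z) = -4*1/(2*z) = -2/z)
W(H) = 116 (W(H) = 8 + 108 = 116)
v = 1004991/7 (v = (407 - 2/7)*353 = (2847/7)*353 = 1004991/7 ≈ 1.4357e+5)
1/(v + W(-640)) = 1/(1004991/7 + 116) = 1/(1005803/7) = 7/1005803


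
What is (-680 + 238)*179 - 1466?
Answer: -80584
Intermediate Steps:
(-680 + 238)*179 - 1466 = -442*179 - 1466 = -79118 - 1466 = -80584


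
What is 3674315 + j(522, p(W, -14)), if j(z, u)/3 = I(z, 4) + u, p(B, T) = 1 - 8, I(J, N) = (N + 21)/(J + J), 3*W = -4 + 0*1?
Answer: 1278654337/348 ≈ 3.6743e+6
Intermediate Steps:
W = -4/3 (W = (-4 + 0*1)/3 = (-4 + 0)/3 = (⅓)*(-4) = -4/3 ≈ -1.3333)
I(J, N) = (21 + N)/(2*J) (I(J, N) = (21 + N)/((2*J)) = (21 + N)*(1/(2*J)) = (21 + N)/(2*J))
p(B, T) = -7
j(z, u) = 3*u + 75/(2*z) (j(z, u) = 3*((21 + 4)/(2*z) + u) = 3*((½)*25/z + u) = 3*(25/(2*z) + u) = 3*(u + 25/(2*z)) = 3*u + 75/(2*z))
3674315 + j(522, p(W, -14)) = 3674315 + (3*(-7) + (75/2)/522) = 3674315 + (-21 + (75/2)*(1/522)) = 3674315 + (-21 + 25/348) = 3674315 - 7283/348 = 1278654337/348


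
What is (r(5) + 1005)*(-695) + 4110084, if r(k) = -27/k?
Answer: 3415362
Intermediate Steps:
(r(5) + 1005)*(-695) + 4110084 = (-27/5 + 1005)*(-695) + 4110084 = (4998/5)*(-695) + 4110084 = -694722 + 4110084 = 3415362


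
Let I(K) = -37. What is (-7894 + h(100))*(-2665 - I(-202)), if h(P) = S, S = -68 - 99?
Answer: 21184308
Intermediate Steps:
S = -167
h(P) = -167
(-7894 + h(100))*(-2665 - I(-202)) = (-7894 - 167)*(-2665 - 1*(-37)) = -8061*(-2665 + 37) = -8061*(-2628) = 21184308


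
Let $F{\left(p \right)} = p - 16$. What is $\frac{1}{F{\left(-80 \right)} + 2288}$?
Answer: $\frac{1}{2192} \approx 0.0004562$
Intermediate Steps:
$F{\left(p \right)} = -16 + p$
$\frac{1}{F{\left(-80 \right)} + 2288} = \frac{1}{\left(-16 - 80\right) + 2288} = \frac{1}{-96 + 2288} = \frac{1}{2192}$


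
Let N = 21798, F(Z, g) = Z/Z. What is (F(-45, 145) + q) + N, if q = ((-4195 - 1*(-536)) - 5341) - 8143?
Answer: 4656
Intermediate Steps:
F(Z, g) = 1
q = -17143 (q = ((-4195 + 536) - 5341) - 8143 = (-3659 - 5341) - 8143 = -9000 - 8143 = -17143)
(F(-45, 145) + q) + N = (1 - 17143) + 21798 = -17142 + 21798 = 4656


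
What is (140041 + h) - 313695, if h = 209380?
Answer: 35726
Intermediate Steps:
(140041 + h) - 313695 = (140041 + 209380) - 313695 = 349421 - 313695 = 35726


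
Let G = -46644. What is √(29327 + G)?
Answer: I*√17317 ≈ 131.59*I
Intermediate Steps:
√(29327 + G) = √(29327 - 46644) = √(-17317) = I*√17317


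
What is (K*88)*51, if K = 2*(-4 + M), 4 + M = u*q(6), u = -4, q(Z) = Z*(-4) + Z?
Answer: 574464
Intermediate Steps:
q(Z) = -3*Z (q(Z) = -4*Z + Z = -3*Z)
M = 68 (M = -4 - (-12)*6 = -4 - 4*(-18) = -4 + 72 = 68)
K = 128 (K = 2*(-4 + 68) = 2*64 = 128)
(K*88)*51 = (128*88)*51 = 11264*51 = 574464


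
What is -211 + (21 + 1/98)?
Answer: -18619/98 ≈ -189.99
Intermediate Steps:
-211 + (21 + 1/98) = -211 + 2059/98 = -18619/98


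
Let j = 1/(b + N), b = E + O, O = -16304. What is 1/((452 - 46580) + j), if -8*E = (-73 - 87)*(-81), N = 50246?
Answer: -32322/1490949215 ≈ -2.1679e-5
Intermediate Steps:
E = -1620 (E = -(-73 - 87)*(-81)/8 = -(-20)*(-81) = -⅛*12960 = -1620)
b = -17924 (b = -1620 - 16304 = -17924)
j = 1/32322 (j = 1/(-17924 + 50246) = 1/32322 ≈ 3.0939e-5)
1/((452 - 46580) + j) = 1/((452 - 46580) + 1/32322) = 1/(-46128 + 1/32322) = 1/(-1490949215/32322) = -32322/1490949215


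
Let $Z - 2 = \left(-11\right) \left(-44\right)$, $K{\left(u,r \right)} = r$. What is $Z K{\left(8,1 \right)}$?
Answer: $486$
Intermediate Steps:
$Z = 486$ ($Z = 2 - -484 = 2 + 484 = 486$)
$Z K{\left(8,1 \right)} = 486 \cdot 1 = 486$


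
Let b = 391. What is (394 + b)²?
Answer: 616225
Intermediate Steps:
(394 + b)² = (394 + 391)² = 785² = 616225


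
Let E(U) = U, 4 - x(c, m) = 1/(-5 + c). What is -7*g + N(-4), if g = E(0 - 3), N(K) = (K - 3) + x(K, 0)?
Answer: 163/9 ≈ 18.111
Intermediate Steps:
x(c, m) = 4 - 1/(-5 + c)
N(K) = -3 + K + (-21 + 4*K)/(-5 + K) (N(K) = (K - 3) + (-21 + 4*K)/(-5 + K) = (-3 + K) + (-21 + 4*K)/(-5 + K) = -3 + K + (-21 + 4*K)/(-5 + K))
g = -3 (g = 0 - 3 = -3)
-7*g + N(-4) = -7*(-3) + (-6 + (-4)² - 4*(-4))/(-5 - 4) = 21 + (-6 + 16 + 16)/(-9) = 21 - ⅑*26 = 21 - 26/9 = 163/9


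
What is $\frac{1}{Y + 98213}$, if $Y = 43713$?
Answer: $\frac{1}{141926} \approx 7.0459 \cdot 10^{-6}$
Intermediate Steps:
$\frac{1}{Y + 98213} = \frac{1}{43713 + 98213} = \frac{1}{141926}$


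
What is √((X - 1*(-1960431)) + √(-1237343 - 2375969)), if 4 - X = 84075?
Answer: 2*√(469090 + 2*I*√56458) ≈ 1369.8 + 0.69385*I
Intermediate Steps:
X = -84071 (X = 4 - 1*84075 = 4 - 84075 = -84071)
√((X - 1*(-1960431)) + √(-1237343 - 2375969)) = √((-84071 - 1*(-1960431)) + √(-1237343 - 2375969)) = √((-84071 + 1960431) + √(-3613312)) = √(1876360 + 8*I*√56458)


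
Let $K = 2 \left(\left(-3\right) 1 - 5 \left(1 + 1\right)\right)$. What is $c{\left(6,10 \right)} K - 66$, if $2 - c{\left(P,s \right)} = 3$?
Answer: $-40$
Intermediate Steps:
$c{\left(P,s \right)} = -1$ ($c{\left(P,s \right)} = 2 - 3 = -1$)
$K = -26$ ($K = 2 \left(-3 - 10\right) = 2 \left(-13\right) = -26$)
$c{\left(6,10 \right)} K - 66 = \left(-1\right) \left(-26\right) - 66 = 26 - 66 = -40$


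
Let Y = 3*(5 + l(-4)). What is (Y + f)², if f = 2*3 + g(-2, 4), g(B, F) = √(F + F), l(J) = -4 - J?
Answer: 449 + 84*√2 ≈ 567.79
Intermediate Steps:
g(B, F) = √2*√F (g(B, F) = √(2*F) = √2*√F)
f = 6 + 2*√2 (f = 2*3 + √2*√4 = 6 + √2*2 = 6 + 2*√2 ≈ 8.8284)
Y = 15 (Y = 3*(5 + (-4 - 1*(-4))) = 3*(5 + (-4 + 4)) = 3*(5 + 0) = 3*5 = 15)
(Y + f)² = (15 + (6 + 2*√2))² = (21 + 2*√2)²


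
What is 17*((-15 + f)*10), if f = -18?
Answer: -5610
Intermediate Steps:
17*((-15 + f)*10) = 17*((-15 - 18)*10) = 17*(-33*10) = 17*(-330) = -5610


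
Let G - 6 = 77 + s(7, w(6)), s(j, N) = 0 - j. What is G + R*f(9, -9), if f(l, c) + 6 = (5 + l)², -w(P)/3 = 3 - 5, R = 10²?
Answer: 19076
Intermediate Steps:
R = 100
w(P) = 6 (w(P) = -3*(3 - 5) = -3*(-2) = 6)
f(l, c) = -6 + (5 + l)²
s(j, N) = -j
G = 76 (G = 6 + (77 - 1*7) = 6 + (77 - 7) = 6 + 70 = 76)
G + R*f(9, -9) = 76 + 100*(-6 + (5 + 9)²) = 76 + 100*(-6 + 14²) = 76 + 100*(-6 + 196) = 76 + 100*190 = 76 + 19000 = 19076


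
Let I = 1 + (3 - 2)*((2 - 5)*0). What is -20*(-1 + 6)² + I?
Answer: -499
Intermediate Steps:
I = 1 (I = 1 + 1*(-3*0) = 1 + 1*0 = 1 + 0 = 1)
-20*(-1 + 6)² + I = -20*(-1 + 6)² + 1 = -20*5² + 1 = -20*25 + 1 = -500 + 1 = -499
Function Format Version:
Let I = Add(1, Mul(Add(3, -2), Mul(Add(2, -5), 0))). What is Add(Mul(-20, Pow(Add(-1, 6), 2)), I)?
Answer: -499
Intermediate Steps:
I = 1 (I = Add(1, Mul(1, Mul(-3, 0))) = Add(1, Mul(1, 0)) = Add(1, 0) = 1)
Add(Mul(-20, Pow(Add(-1, 6), 2)), I) = Add(Mul(-20, Pow(Add(-1, 6), 2)), 1) = Add(Mul(-20, Pow(5, 2)), 1) = Add(Mul(-20, 25), 1) = Add(-500, 1) = -499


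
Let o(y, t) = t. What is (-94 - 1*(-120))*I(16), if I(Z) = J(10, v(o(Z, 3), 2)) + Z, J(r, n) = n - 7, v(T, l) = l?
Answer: 286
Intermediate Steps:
J(r, n) = -7 + n
I(Z) = -5 + Z (I(Z) = (-7 + 2) + Z = -5 + Z)
(-94 - 1*(-120))*I(16) = (-94 - 1*(-120))*(-5 + 16) = (-94 + 120)*11 = 26*11 = 286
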